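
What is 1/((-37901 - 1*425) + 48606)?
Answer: 1/10280 ≈ 9.7276e-5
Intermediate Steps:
1/((-37901 - 1*425) + 48606) = 1/((-37901 - 425) + 48606) = 1/(-38326 + 48606) = 1/10280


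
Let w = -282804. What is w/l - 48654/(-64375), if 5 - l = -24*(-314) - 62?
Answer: 18568904226/480816875 ≈ 38.620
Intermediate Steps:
l = -7469 (l = 5 - (-24*(-314) - 62) = 5 - (7536 - 62) = 5 - 1*7474 = 5 - 7474 = -7469)
w/l - 48654/(-64375) = -282804/(-7469) - 48654/(-64375) = -282804*(-1/7469) - 48654*(-1/64375) = 282804/7469 + 48654/64375 = 18568904226/480816875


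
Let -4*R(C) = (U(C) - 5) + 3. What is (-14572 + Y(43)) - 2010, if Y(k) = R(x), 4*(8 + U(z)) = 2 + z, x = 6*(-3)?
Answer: -33157/2 ≈ -16579.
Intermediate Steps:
x = -18
U(z) = -15/2 + z/4 (U(z) = -8 + (2 + z)/4 = -8 + (1/2 + z/4) = -15/2 + z/4)
R(C) = 19/8 - C/16 (R(C) = -(((-15/2 + C/4) - 5) + 3)/4 = -((-25/2 + C/4) + 3)/4 = -(-19/2 + C/4)/4 = 19/8 - C/16)
Y(k) = 7/2 (Y(k) = 19/8 - 1/16*(-18) = 19/8 + 9/8 = 7/2)
(-14572 + Y(43)) - 2010 = (-14572 + 7/2) - 2010 = -29137/2 - 2010 = -33157/2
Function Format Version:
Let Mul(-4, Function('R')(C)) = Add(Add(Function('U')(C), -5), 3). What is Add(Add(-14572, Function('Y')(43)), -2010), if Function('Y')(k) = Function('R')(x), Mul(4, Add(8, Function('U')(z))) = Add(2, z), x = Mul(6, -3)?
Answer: Rational(-33157, 2) ≈ -16579.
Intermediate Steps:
x = -18
Function('U')(z) = Add(Rational(-15, 2), Mul(Rational(1, 4), z)) (Function('U')(z) = Add(-8, Mul(Rational(1, 4), Add(2, z))) = Add(-8, Add(Rational(1, 2), Mul(Rational(1, 4), z))) = Add(Rational(-15, 2), Mul(Rational(1, 4), z)))
Function('R')(C) = Add(Rational(19, 8), Mul(Rational(-1, 16), C)) (Function('R')(C) = Mul(Rational(-1, 4), Add(Add(Add(Rational(-15, 2), Mul(Rational(1, 4), C)), -5), 3)) = Mul(Rational(-1, 4), Add(Add(Rational(-25, 2), Mul(Rational(1, 4), C)), 3)) = Mul(Rational(-1, 4), Add(Rational(-19, 2), Mul(Rational(1, 4), C))) = Add(Rational(19, 8), Mul(Rational(-1, 16), C)))
Function('Y')(k) = Rational(7, 2) (Function('Y')(k) = Add(Rational(19, 8), Mul(Rational(-1, 16), -18)) = Add(Rational(19, 8), Rational(9, 8)) = Rational(7, 2))
Add(Add(-14572, Function('Y')(43)), -2010) = Add(Add(-14572, Rational(7, 2)), -2010) = Add(Rational(-29137, 2), -2010) = Rational(-33157, 2)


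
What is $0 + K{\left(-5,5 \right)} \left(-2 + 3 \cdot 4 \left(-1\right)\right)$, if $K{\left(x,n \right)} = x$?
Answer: $70$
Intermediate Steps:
$0 + K{\left(-5,5 \right)} \left(-2 + 3 \cdot 4 \left(-1\right)\right) = 0 - 5 \left(-2 + 3 \cdot 4 \left(-1\right)\right) = 0 - 5 \left(-2 + 12 \left(-1\right)\right) = 0 - 5 \left(-2 - 12\right) = 0 - -70 = 0 + 70 = 70$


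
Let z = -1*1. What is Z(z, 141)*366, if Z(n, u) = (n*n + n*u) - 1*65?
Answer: -75030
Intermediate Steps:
z = -1
Z(n, u) = -65 + n² + n*u (Z(n, u) = (n² + n*u) - 65 = -65 + n² + n*u)
Z(z, 141)*366 = (-65 + (-1)² - 1*141)*366 = (-65 + 1 - 141)*366 = -205*366 = -75030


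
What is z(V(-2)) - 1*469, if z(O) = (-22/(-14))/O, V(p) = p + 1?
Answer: -3294/7 ≈ -470.57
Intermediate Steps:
V(p) = 1 + p
z(O) = 11/(7*O) (z(O) = (-22*(-1/14))/O = 11/(7*O))
z(V(-2)) - 1*469 = 11/(7*(1 - 2)) - 1*469 = (11/7)/(-1) - 469 = (11/7)*(-1) - 469 = -11/7 - 469 = -3294/7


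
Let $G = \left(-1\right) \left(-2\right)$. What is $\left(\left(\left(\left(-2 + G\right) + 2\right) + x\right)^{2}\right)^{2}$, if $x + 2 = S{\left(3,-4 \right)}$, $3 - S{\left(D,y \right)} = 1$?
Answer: $16$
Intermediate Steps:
$S{\left(D,y \right)} = 2$ ($S{\left(D,y \right)} = 3 - 1 = 2$)
$G = 2$
$x = 0$ ($x = -2 + 2 = 0$)
$\left(\left(\left(\left(-2 + G\right) + 2\right) + x\right)^{2}\right)^{2} = \left(\left(\left(\left(-2 + 2\right) + 2\right) + 0\right)^{2}\right)^{2} = \left(\left(\left(0 + 2\right) + 0\right)^{2}\right)^{2} = \left(\left(2 + 0\right)^{2}\right)^{2} = \left(2^{2}\right)^{2} = 4^{2} = 16$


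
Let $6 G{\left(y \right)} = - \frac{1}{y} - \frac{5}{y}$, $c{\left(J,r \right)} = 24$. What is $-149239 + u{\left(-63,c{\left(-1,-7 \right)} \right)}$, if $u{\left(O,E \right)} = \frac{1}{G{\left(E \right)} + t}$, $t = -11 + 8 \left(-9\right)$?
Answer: $- \frac{297433351}{1993} \approx -1.4924 \cdot 10^{5}$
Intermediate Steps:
$G{\left(y \right)} = - \frac{1}{y}$ ($G{\left(y \right)} = \frac{- \frac{1}{y} - \frac{5}{y}}{6} = \frac{\left(-6\right) \frac{1}{y}}{6} = - \frac{1}{y}$)
$t = -83$ ($t = -11 - 72 = -83$)
$u{\left(O,E \right)} = \frac{1}{-83 - \frac{1}{E}}$ ($u{\left(O,E \right)} = \frac{1}{- \frac{1}{E} - 83} = \frac{1}{-83 - \frac{1}{E}}$)
$-149239 + u{\left(-63,c{\left(-1,-7 \right)} \right)} = -149239 - \frac{24}{1 + 83 \cdot 24} = -149239 - \frac{24}{1 + 1992} = -149239 - \frac{24}{1993} = - \frac{297433351}{1993}$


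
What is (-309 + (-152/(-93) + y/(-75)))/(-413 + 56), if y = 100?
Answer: 28709/33201 ≈ 0.86470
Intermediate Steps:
(-309 + (-152/(-93) + y/(-75)))/(-413 + 56) = (-309 + (-152/(-93) + 100/(-75)))/(-413 + 56) = (-309 + (-152*(-1/93) + 100*(-1/75)))/(-357) = (-309 + (152/93 - 4/3))*(-1/357) = (-309 + 28/93)*(-1/357) = -28709/93*(-1/357) = 28709/33201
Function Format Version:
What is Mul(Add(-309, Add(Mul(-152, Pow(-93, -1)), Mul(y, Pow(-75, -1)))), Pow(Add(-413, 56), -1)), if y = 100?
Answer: Rational(28709, 33201) ≈ 0.86470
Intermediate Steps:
Mul(Add(-309, Add(Mul(-152, Pow(-93, -1)), Mul(y, Pow(-75, -1)))), Pow(Add(-413, 56), -1)) = Mul(Add(-309, Add(Mul(-152, Pow(-93, -1)), Mul(100, Pow(-75, -1)))), Pow(Add(-413, 56), -1)) = Mul(Add(-309, Add(Mul(-152, Rational(-1, 93)), Mul(100, Rational(-1, 75)))), Pow(-357, -1)) = Mul(Add(-309, Add(Rational(152, 93), Rational(-4, 3))), Rational(-1, 357)) = Mul(Add(-309, Rational(28, 93)), Rational(-1, 357)) = Mul(Rational(-28709, 93), Rational(-1, 357)) = Rational(28709, 33201)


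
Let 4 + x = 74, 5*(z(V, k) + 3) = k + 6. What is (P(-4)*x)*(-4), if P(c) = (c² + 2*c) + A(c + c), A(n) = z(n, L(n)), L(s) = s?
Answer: -1288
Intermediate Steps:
z(V, k) = -9/5 + k/5 (z(V, k) = -3 + (k + 6)/5 = -3 + (6 + k)/5 = -3 + (6/5 + k/5) = -9/5 + k/5)
A(n) = -9/5 + n/5
x = 70 (x = -4 + 74 = 70)
P(c) = -9/5 + c² + 12*c/5 (P(c) = (c² + 2*c) + (-9/5 + (c + c)/5) = (c² + 2*c) + (-9/5 + (2*c)/5) = (c² + 2*c) + (-9/5 + 2*c/5) = -9/5 + c² + 12*c/5)
(P(-4)*x)*(-4) = ((-9/5 + (-4)² + (12/5)*(-4))*70)*(-4) = ((-9/5 + 16 - 48/5)*70)*(-4) = ((23/5)*70)*(-4) = 322*(-4) = -1288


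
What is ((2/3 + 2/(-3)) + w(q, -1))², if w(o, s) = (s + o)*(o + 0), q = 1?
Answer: 0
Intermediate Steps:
w(o, s) = o*(o + s) (w(o, s) = (o + s)*o = o*(o + s))
((2/3 + 2/(-3)) + w(q, -1))² = ((2/3 + 2/(-3)) + 1*(1 - 1))² = ((2*(⅓) + 2*(-⅓)) + 1*0)² = ((⅔ - ⅔) + 0)² = (0 + 0)² = 0² = 0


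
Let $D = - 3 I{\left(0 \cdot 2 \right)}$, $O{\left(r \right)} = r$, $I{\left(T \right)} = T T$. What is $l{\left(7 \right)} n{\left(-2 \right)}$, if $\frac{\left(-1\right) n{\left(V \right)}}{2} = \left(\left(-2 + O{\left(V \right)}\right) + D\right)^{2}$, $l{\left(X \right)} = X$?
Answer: $-224$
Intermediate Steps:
$I{\left(T \right)} = T^{2}$
$D = 0$ ($D = - 3 \left(0 \cdot 2\right)^{2} = - 3 \cdot 0^{2} = \left(-3\right) 0 = 0$)
$n{\left(V \right)} = - 2 \left(-2 + V\right)^{2}$ ($n{\left(V \right)} = - 2 \left(\left(-2 + V\right) + 0\right)^{2} = - 2 \left(-2 + V\right)^{2}$)
$l{\left(7 \right)} n{\left(-2 \right)} = 7 \left(- 2 \left(-2 - 2\right)^{2}\right) = 7 \left(- 2 \left(-4\right)^{2}\right) = 7 \left(\left(-2\right) 16\right) = 7 \left(-32\right) = -224$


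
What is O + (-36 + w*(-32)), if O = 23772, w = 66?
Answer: 21624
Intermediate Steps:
O + (-36 + w*(-32)) = 23772 + (-36 + 66*(-32)) = 23772 + (-36 - 2112) = 23772 - 2148 = 21624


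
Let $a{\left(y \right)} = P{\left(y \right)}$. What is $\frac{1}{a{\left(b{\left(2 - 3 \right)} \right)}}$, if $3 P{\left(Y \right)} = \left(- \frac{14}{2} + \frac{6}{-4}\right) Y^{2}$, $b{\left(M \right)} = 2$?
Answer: $- \frac{3}{34} \approx -0.088235$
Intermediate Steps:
$P{\left(Y \right)} = - \frac{17 Y^{2}}{6}$ ($P{\left(Y \right)} = \frac{\left(- \frac{14}{2} + \frac{6}{-4}\right) Y^{2}}{3} = \frac{\left(\left(-14\right) \frac{1}{2} + 6 \left(- \frac{1}{4}\right)\right) Y^{2}}{3} = \frac{\left(-7 - \frac{3}{2}\right) Y^{2}}{3} = \frac{\left(- \frac{17}{2}\right) Y^{2}}{3} = - \frac{17 Y^{2}}{6}$)
$a{\left(y \right)} = - \frac{17 y^{2}}{6}$
$\frac{1}{a{\left(b{\left(2 - 3 \right)} \right)}} = \frac{1}{\left(- \frac{17}{6}\right) 2^{2}} = \frac{1}{\left(- \frac{17}{6}\right) 4} = \frac{1}{- \frac{34}{3}} = - \frac{3}{34}$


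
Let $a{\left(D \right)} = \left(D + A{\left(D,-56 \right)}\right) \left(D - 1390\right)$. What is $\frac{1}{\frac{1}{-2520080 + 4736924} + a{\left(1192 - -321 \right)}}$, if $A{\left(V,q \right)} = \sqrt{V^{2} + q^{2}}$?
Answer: $- \frac{914564426919426108}{233161339073058543671} + \frac{604470870401328 \sqrt{2292305}}{233161339073058543671} \approx 2.6858 \cdot 10^{-6}$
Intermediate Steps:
$a{\left(D \right)} = \left(-1390 + D\right) \left(D + \sqrt{3136 + D^{2}}\right)$ ($a{\left(D \right)} = \left(D + \sqrt{D^{2} + \left(-56\right)^{2}}\right) \left(D - 1390\right) = \left(D + \sqrt{D^{2} + 3136}\right) \left(-1390 + D\right) = \left(D + \sqrt{3136 + D^{2}}\right) \left(-1390 + D\right) = \left(-1390 + D\right) \left(D + \sqrt{3136 + D^{2}}\right)$)
$\frac{1}{\frac{1}{-2520080 + 4736924} + a{\left(1192 - -321 \right)}} = \frac{1}{\frac{1}{-2520080 + 4736924} + \left(\left(1192 - -321\right)^{2} - 1390 \left(1192 - -321\right) - 1390 \sqrt{3136 + \left(1192 - -321\right)^{2}} + \left(1192 - -321\right) \sqrt{3136 + \left(1192 - -321\right)^{2}}\right)} = \frac{1}{\frac{1}{2216844} + \left(\left(1192 + 321\right)^{2} - 1390 \left(1192 + 321\right) - 1390 \sqrt{3136 + \left(1192 + 321\right)^{2}} + \left(1192 + 321\right) \sqrt{3136 + \left(1192 + 321\right)^{2}}\right)} = \frac{1}{\frac{1}{2216844} + \left(1513^{2} - 2103070 - 1390 \sqrt{3136 + 1513^{2}} + 1513 \sqrt{3136 + 1513^{2}}\right)} = \frac{1}{\frac{1}{2216844} + \left(2289169 - 2103070 - 1390 \sqrt{3136 + 2289169} + 1513 \sqrt{3136 + 2289169}\right)} = \frac{1}{\frac{1}{2216844} + \left(2289169 - 2103070 - 1390 \sqrt{2292305} + 1513 \sqrt{2292305}\right)} = \frac{1}{\frac{1}{2216844} + \left(186099 + 123 \sqrt{2292305}\right)} = \frac{1}{\frac{412552451557}{2216844} + 123 \sqrt{2292305}}$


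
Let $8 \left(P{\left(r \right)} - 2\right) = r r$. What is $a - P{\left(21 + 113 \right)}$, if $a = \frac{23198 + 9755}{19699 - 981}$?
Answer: $- \frac{21008517}{9359} \approx -2244.7$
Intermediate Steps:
$P{\left(r \right)} = 2 + \frac{r^{2}}{8}$ ($P{\left(r \right)} = 2 + \frac{r r}{8} = 2 + \frac{r^{2}}{8}$)
$a = \frac{32953}{18718} \approx 1.7605$
$a - P{\left(21 + 113 \right)} = \frac{32953}{18718} - \left(2 + \frac{\left(21 + 113\right)^{2}}{8}\right) = \frac{32953}{18718} - \left(2 + \frac{134^{2}}{8}\right) = \frac{32953}{18718} - \left(2 + \frac{1}{8} \cdot 17956\right) = \frac{32953}{18718} - \left(2 + \frac{4489}{2}\right) = \frac{32953}{18718} - \frac{4493}{2} = - \frac{21008517}{9359}$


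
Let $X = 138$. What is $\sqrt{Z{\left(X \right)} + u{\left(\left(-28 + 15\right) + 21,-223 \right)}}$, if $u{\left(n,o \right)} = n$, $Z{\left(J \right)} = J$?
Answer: $\sqrt{146} \approx 12.083$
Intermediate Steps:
$\sqrt{Z{\left(X \right)} + u{\left(\left(-28 + 15\right) + 21,-223 \right)}} = \sqrt{138 + \left(\left(-28 + 15\right) + 21\right)} = \sqrt{138 + \left(-13 + 21\right)} = \sqrt{138 + 8} = \sqrt{146}$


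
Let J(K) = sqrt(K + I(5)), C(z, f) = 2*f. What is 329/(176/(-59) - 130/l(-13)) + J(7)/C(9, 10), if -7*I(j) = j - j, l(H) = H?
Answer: 19411/414 + sqrt(7)/20 ≈ 47.019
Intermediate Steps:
I(j) = 0 (I(j) = -(j - j)/7 = -1/7*0 = 0)
J(K) = sqrt(K) (J(K) = sqrt(K + 0) = sqrt(K))
329/(176/(-59) - 130/l(-13)) + J(7)/C(9, 10) = 329/(176/(-59) - 130/(-13)) + sqrt(7)/((2*10)) = 329/(176*(-1/59) - 130*(-1/13)) + sqrt(7)/20 = 329/(-176/59 + 10) + sqrt(7)*(1/20) = 329/(414/59) + sqrt(7)/20 = 329*(59/414) + sqrt(7)/20 = 19411/414 + sqrt(7)/20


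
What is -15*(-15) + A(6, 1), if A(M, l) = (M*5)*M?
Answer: 405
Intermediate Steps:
A(M, l) = 5*M² (A(M, l) = (5*M)*M = 5*M²)
-15*(-15) + A(6, 1) = -15*(-15) + 5*6² = 225 + 5*36 = 225 + 180 = 405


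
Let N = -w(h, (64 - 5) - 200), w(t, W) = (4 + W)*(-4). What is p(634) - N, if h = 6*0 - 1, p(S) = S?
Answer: 1182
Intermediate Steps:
h = -1 (h = 0 - 1 = -1)
w(t, W) = -16 - 4*W
N = -548 (N = -(-16 - 4*((64 - 5) - 200)) = -(-16 - 4*(59 - 200)) = -(-16 - 4*(-141)) = -(-16 + 564) = -1*548 = -548)
p(634) - N = 634 - 1*(-548) = 634 + 548 = 1182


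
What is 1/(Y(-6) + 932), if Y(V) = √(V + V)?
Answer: 233/217159 - I*√3/434318 ≈ 0.0010729 - 3.988e-6*I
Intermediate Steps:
Y(V) = √2*√V (Y(V) = √(2*V) = √2*√V)
1/(Y(-6) + 932) = 1/(√2*√(-6) + 932) = 1/(√2*(I*√6) + 932) = 1/(2*I*√3 + 932) = 1/(932 + 2*I*√3)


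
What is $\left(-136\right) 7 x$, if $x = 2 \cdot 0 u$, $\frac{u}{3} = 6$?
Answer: $0$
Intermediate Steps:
$u = 18$ ($u = 3 \cdot 6 = 18$)
$x = 0$ ($x = 2 \cdot 0 \cdot 18 = 0 \cdot 18 = 0$)
$\left(-136\right) 7 x = \left(-136\right) 7 \cdot 0 = \left(-952\right) 0 = 0$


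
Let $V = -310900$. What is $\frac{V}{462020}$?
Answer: $- \frac{15545}{23101} \approx -0.67291$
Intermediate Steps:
$\frac{V}{462020} = - \frac{310900}{462020} = \left(-310900\right) \frac{1}{462020} = - \frac{15545}{23101}$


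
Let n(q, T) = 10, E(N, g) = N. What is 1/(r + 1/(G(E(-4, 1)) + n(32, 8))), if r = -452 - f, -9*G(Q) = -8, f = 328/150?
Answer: -7350/3337597 ≈ -0.0022022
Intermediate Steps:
f = 164/75 (f = 328*(1/150) = 164/75 ≈ 2.1867)
G(Q) = 8/9 (G(Q) = -⅑*(-8) = 8/9)
r = -34064/75 (r = -452 - 1*164/75 = -452 - 164/75 = -34064/75 ≈ -454.19)
1/(r + 1/(G(E(-4, 1)) + n(32, 8))) = 1/(-34064/75 + 1/(8/9 + 10)) = 1/(-34064/75 + 1/(98/9)) = 1/(-34064/75 + 9/98) = 1/(-3337597/7350) = -7350/3337597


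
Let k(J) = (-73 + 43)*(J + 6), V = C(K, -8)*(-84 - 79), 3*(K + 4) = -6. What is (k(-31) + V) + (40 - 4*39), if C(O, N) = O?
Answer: 1612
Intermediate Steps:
K = -6 (K = -4 + (⅓)*(-6) = -4 - 2 = -6)
V = 978 (V = -6*(-84 - 79) = -6*(-163) = 978)
k(J) = -180 - 30*J (k(J) = -30*(6 + J) = -180 - 30*J)
(k(-31) + V) + (40 - 4*39) = ((-180 - 30*(-31)) + 978) + (40 - 4*39) = ((-180 + 930) + 978) + (40 - 156) = (750 + 978) - 116 = 1728 - 116 = 1612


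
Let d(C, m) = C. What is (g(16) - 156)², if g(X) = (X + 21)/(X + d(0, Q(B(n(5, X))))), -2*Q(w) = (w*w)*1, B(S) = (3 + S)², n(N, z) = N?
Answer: 6046681/256 ≈ 23620.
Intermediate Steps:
Q(w) = -w²/2 (Q(w) = -w*w/2 = -w²/2)
g(X) = (21 + X)/X (g(X) = (X + 21)/(X + 0) = (21 + X)/X)
(g(16) - 156)² = ((21 + 16)/16 - 156)² = ((1/16)*37 - 156)² = (37/16 - 156)² = (-2459/16)² = 6046681/256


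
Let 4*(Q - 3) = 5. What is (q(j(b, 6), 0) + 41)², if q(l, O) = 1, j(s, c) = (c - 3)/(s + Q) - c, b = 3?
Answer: 1764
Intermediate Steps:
Q = 17/4 (Q = 3 + (¼)*5 = 3 + 5/4 = 17/4 ≈ 4.2500)
j(s, c) = -c + (-3 + c)/(17/4 + s) (j(s, c) = (c - 3)/(s + 17/4) - c = (-3 + c)/(17/4 + s) - c = -c + (-3 + c)/(17/4 + s))
(q(j(b, 6), 0) + 41)² = (1 + 41)² = 42² = 1764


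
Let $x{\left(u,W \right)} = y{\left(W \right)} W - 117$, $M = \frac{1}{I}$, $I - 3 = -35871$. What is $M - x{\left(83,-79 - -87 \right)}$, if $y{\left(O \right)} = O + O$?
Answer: $- \frac{394549}{35868} \approx -11.0$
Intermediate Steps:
$I = -35868$ ($I = 3 - 35871 = -35868$)
$M = - \frac{1}{35868}$ ($M = \frac{1}{-35868} = - \frac{1}{35868} \approx -2.788 \cdot 10^{-5}$)
$y{\left(O \right)} = 2 O$
$x{\left(u,W \right)} = -117 + 2 W^{2}$ ($x{\left(u,W \right)} = 2 W W - 117 = 2 W^{2} - 117 = -117 + 2 W^{2}$)
$M - x{\left(83,-79 - -87 \right)} = - \frac{1}{35868} - \left(-117 + 2 \left(-79 - -87\right)^{2}\right) = - \frac{1}{35868} - \left(-117 + 2 \left(-79 + 87\right)^{2}\right) = - \frac{1}{35868} - \left(-117 + 2 \cdot 8^{2}\right) = - \frac{1}{35868} - \left(-117 + 2 \cdot 64\right) = - \frac{1}{35868} - \left(-117 + 128\right) = - \frac{1}{35868} - 11 = - \frac{394549}{35868}$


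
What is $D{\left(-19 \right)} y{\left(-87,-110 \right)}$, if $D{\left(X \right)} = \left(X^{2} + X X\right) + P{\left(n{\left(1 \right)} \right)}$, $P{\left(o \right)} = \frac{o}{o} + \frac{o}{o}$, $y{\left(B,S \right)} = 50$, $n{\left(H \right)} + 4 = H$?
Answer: $36200$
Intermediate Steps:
$n{\left(H \right)} = -4 + H$
$P{\left(o \right)} = 2$ ($P{\left(o \right)} = 1 + 1 = 2$)
$D{\left(X \right)} = 2 + 2 X^{2}$ ($D{\left(X \right)} = \left(X^{2} + X X\right) + 2 = \left(X^{2} + X^{2}\right) + 2 = 2 X^{2} + 2 = 2 + 2 X^{2}$)
$D{\left(-19 \right)} y{\left(-87,-110 \right)} = \left(2 + 2 \left(-19\right)^{2}\right) 50 = \left(2 + 2 \cdot 361\right) 50 = \left(2 + 722\right) 50 = 724 \cdot 50 = 36200$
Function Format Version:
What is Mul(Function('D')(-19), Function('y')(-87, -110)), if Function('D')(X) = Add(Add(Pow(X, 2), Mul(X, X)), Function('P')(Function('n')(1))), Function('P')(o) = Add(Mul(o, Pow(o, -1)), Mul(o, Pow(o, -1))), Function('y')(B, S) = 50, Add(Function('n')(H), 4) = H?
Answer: 36200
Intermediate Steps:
Function('n')(H) = Add(-4, H)
Function('P')(o) = 2 (Function('P')(o) = Add(1, 1) = 2)
Function('D')(X) = Add(2, Mul(2, Pow(X, 2))) (Function('D')(X) = Add(Add(Pow(X, 2), Mul(X, X)), 2) = Add(Add(Pow(X, 2), Pow(X, 2)), 2) = Add(Mul(2, Pow(X, 2)), 2) = Add(2, Mul(2, Pow(X, 2))))
Mul(Function('D')(-19), Function('y')(-87, -110)) = Mul(Add(2, Mul(2, Pow(-19, 2))), 50) = Mul(Add(2, Mul(2, 361)), 50) = Mul(Add(2, 722), 50) = Mul(724, 50) = 36200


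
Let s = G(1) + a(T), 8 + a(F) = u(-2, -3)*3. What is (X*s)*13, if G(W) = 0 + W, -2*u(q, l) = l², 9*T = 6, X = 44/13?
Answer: -902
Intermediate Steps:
X = 44/13 (X = 44*(1/13) = 44/13 ≈ 3.3846)
T = ⅔ (T = (⅑)*6 = ⅔ ≈ 0.66667)
u(q, l) = -l²/2
G(W) = W
a(F) = -43/2 (a(F) = -8 - ½*(-3)²*3 = -8 - ½*9*3 = -8 - 9/2*3 = -8 - 27/2 = -43/2)
s = -41/2 (s = 1 - 43/2 = -41/2 ≈ -20.500)
(X*s)*13 = ((44/13)*(-41/2))*13 = -902/13*13 = -902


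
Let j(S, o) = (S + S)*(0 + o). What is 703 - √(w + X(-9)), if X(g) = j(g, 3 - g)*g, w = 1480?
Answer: 703 - 4*√214 ≈ 644.49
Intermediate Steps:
j(S, o) = 2*S*o (j(S, o) = (2*S)*o = 2*S*o)
X(g) = 2*g²*(3 - g) (X(g) = (2*g*(3 - g))*g = 2*g²*(3 - g))
703 - √(w + X(-9)) = 703 - √(1480 + 2*(-9)²*(3 - 1*(-9))) = 703 - √(1480 + 2*81*(3 + 9)) = 703 - √(1480 + 2*81*12) = 703 - √(1480 + 1944) = 703 - √3424 = 703 - 4*√214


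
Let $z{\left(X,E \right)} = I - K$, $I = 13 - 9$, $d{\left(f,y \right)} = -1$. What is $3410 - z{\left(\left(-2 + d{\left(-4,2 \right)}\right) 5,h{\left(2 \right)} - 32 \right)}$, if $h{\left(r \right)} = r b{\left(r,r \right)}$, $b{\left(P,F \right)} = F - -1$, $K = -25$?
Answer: $3381$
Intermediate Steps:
$b{\left(P,F \right)} = 1 + F$ ($b{\left(P,F \right)} = F + 1 = 1 + F$)
$I = 4$
$h{\left(r \right)} = r \left(1 + r\right)$
$z{\left(X,E \right)} = 29$ ($z{\left(X,E \right)} = 4 - -25 = 4 + 25 = 29$)
$3410 - z{\left(\left(-2 + d{\left(-4,2 \right)}\right) 5,h{\left(2 \right)} - 32 \right)} = 3410 - 29 = 3381$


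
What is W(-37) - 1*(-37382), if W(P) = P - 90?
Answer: 37255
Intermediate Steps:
W(P) = -90 + P
W(-37) - 1*(-37382) = (-90 - 37) - 1*(-37382) = -127 + 37382 = 37255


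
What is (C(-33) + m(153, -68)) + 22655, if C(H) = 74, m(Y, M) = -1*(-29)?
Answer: 22758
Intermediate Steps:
m(Y, M) = 29
(C(-33) + m(153, -68)) + 22655 = (74 + 29) + 22655 = 103 + 22655 = 22758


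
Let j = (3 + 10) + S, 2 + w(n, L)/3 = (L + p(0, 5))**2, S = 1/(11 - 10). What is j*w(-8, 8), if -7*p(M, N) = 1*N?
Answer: 15018/7 ≈ 2145.4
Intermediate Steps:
p(M, N) = -N/7
S = 1 (S = 1/1 = 1)
w(n, L) = -6 + 3*(-5/7 + L)**2 (w(n, L) = -6 + 3*(L - 1/7*5)**2 = -6 + 3*(L - 5/7)**2 = -6 + 3*(-5/7 + L)**2)
j = 14 (j = (3 + 10) + 1 = 13 + 1 = 14)
j*w(-8, 8) = 14*(-6 + 3*(-5 + 7*8)**2/49) = 14*(-6 + 3*(-5 + 56)**2/49) = 14*(-6 + (3/49)*51**2) = 14*(-6 + (3/49)*2601) = 14*(-6 + 7803/49) = 14*(7509/49) = 15018/7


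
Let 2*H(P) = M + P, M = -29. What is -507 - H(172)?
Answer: -1157/2 ≈ -578.50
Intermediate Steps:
H(P) = -29/2 + P/2 (H(P) = (-29 + P)/2 = -29/2 + P/2)
-507 - H(172) = -507 - (-29/2 + (½)*172) = -507 - (-29/2 + 86) = -507 - 1*143/2 = -507 - 143/2 = -1157/2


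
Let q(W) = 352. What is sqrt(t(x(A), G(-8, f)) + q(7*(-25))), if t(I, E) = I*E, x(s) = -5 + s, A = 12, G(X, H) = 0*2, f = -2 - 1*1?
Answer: 4*sqrt(22) ≈ 18.762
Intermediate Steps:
f = -3 (f = -2 - 1 = -3)
G(X, H) = 0
t(I, E) = E*I
sqrt(t(x(A), G(-8, f)) + q(7*(-25))) = sqrt(0*(-5 + 12) + 352) = sqrt(0*7 + 352) = sqrt(0 + 352) = sqrt(352) = 4*sqrt(22)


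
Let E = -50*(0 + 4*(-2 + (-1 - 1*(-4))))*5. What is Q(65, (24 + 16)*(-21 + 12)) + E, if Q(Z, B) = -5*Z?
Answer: -1325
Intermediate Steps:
E = -1000 (E = -50*(0 + 4*(-2 + (-1 + 4)))*5 = -50*(0 + 4*(-2 + 3))*5 = -50*(0 + 4*1)*5 = -50*(0 + 4)*5 = -200*5 = -50*20 = -1000)
Q(65, (24 + 16)*(-21 + 12)) + E = -5*65 - 1000 = -325 - 1000 = -1325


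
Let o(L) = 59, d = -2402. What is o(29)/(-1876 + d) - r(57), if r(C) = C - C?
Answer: -59/4278 ≈ -0.013791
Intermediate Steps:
r(C) = 0
o(29)/(-1876 + d) - r(57) = 59/(-1876 - 2402) - 1*0 = 59/(-4278) + 0 = 59*(-1/4278) + 0 = -59/4278 + 0 = -59/4278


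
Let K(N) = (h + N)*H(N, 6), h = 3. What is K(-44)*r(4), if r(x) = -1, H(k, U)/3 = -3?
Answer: -369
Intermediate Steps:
H(k, U) = -9 (H(k, U) = 3*(-3) = -9)
K(N) = -27 - 9*N (K(N) = (3 + N)*(-9) = -27 - 9*N)
K(-44)*r(4) = (-27 - 9*(-44))*(-1) = (-27 + 396)*(-1) = 369*(-1) = -369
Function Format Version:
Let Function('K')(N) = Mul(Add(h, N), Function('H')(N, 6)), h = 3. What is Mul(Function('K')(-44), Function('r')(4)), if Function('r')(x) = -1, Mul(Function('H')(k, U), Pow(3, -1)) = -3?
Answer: -369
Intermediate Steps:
Function('H')(k, U) = -9 (Function('H')(k, U) = Mul(3, -3) = -9)
Function('K')(N) = Add(-27, Mul(-9, N)) (Function('K')(N) = Mul(Add(3, N), -9) = Add(-27, Mul(-9, N)))
Mul(Function('K')(-44), Function('r')(4)) = Mul(Add(-27, Mul(-9, -44)), -1) = Mul(Add(-27, 396), -1) = Mul(369, -1) = -369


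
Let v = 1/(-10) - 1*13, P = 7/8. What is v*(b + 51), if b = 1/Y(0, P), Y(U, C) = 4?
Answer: -5371/8 ≈ -671.38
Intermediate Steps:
P = 7/8 (P = 7*(⅛) = 7/8 ≈ 0.87500)
b = ¼ (b = 1/4 = ¼ ≈ 0.25000)
v = -131/10 (v = -⅒ - 13 = -131/10 ≈ -13.100)
v*(b + 51) = -131*(¼ + 51)/10 = -131/10*205/4 = -5371/8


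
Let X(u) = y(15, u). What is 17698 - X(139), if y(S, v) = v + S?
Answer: 17544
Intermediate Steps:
y(S, v) = S + v
X(u) = 15 + u
17698 - X(139) = 17698 - (15 + 139) = 17698 - 1*154 = 17698 - 154 = 17544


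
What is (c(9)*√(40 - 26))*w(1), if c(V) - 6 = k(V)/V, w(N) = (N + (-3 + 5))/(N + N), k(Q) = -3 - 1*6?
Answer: 15*√14/2 ≈ 28.062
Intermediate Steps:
k(Q) = -9 (k(Q) = -3 - 6 = -9)
w(N) = (2 + N)/(2*N) (w(N) = (N + 2)/((2*N)) = (2 + N)*(1/(2*N)) = (2 + N)/(2*N))
c(V) = 6 - 9/V
(c(9)*√(40 - 26))*w(1) = ((6 - 9/9)*√(40 - 26))*((½)*(2 + 1)/1) = ((6 - 9*⅑)*√14)*((½)*1*3) = ((6 - 1)*√14)*(3/2) = (5*√14)*(3/2) = 15*√14/2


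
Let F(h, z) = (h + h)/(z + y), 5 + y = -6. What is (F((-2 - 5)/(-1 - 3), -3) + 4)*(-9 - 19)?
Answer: -105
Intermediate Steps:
y = -11 (y = -5 - 6 = -11)
F(h, z) = 2*h/(-11 + z) (F(h, z) = (h + h)/(z - 11) = (2*h)/(-11 + z) = 2*h/(-11 + z))
(F((-2 - 5)/(-1 - 3), -3) + 4)*(-9 - 19) = (2*((-2 - 5)/(-1 - 3))/(-11 - 3) + 4)*(-9 - 19) = (2*(-7/(-4))/(-14) + 4)*(-28) = (2*(-7*(-1/4))*(-1/14) + 4)*(-28) = (2*(7/4)*(-1/14) + 4)*(-28) = (-1/4 + 4)*(-28) = (15/4)*(-28) = -105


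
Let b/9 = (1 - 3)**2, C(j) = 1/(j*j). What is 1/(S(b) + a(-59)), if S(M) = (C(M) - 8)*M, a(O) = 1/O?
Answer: -2124/611689 ≈ -0.0034724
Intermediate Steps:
C(j) = j**(-2)
b = 36 (b = 9*(1 - 3)**2 = 9*(-2)**2 = 9*4 = 36)
S(M) = M*(-8 + M**(-2)) (S(M) = (M**(-2) - 8)*M = (-8 + M**(-2))*M = M*(-8 + M**(-2)))
1/(S(b) + a(-59)) = 1/((1/36 - 8*36) + 1/(-59)) = 1/((1/36 - 288) - 1/59) = 1/(-10367/36 - 1/59) = 1/(-611689/2124) = -2124/611689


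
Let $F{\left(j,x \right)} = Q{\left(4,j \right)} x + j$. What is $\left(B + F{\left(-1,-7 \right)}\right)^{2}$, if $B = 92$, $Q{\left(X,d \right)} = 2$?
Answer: $5929$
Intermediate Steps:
$F{\left(j,x \right)} = j + 2 x$ ($F{\left(j,x \right)} = 2 x + j = j + 2 x$)
$\left(B + F{\left(-1,-7 \right)}\right)^{2} = \left(92 + \left(-1 + 2 \left(-7\right)\right)\right)^{2} = \left(92 - 15\right)^{2} = 77^{2} = 5929$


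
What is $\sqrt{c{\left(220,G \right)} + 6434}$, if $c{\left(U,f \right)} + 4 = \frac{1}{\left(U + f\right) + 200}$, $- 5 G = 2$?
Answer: $\frac{27 \sqrt{38823490}}{2098} \approx 80.187$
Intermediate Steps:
$G = - \frac{2}{5}$ ($G = \left(- \frac{1}{5}\right) 2 = - \frac{2}{5} \approx -0.4$)
$c{\left(U,f \right)} = -4 + \frac{1}{200 + U + f}$ ($c{\left(U,f \right)} = -4 + \frac{1}{\left(U + f\right) + 200} = -4 + \frac{1}{200 + U + f}$)
$\sqrt{c{\left(220,G \right)} + 6434} = \sqrt{\frac{-799 - 880 - - \frac{8}{5}}{200 + 220 - \frac{2}{5}} + 6434} = \sqrt{\frac{-799 - 880 + \frac{8}{5}}{\frac{2098}{5}} + 6434} = \sqrt{\frac{5}{2098} \left(- \frac{8387}{5}\right) + 6434} = \sqrt{- \frac{8387}{2098} + 6434} = \sqrt{\frac{13490145}{2098}} = \frac{27 \sqrt{38823490}}{2098}$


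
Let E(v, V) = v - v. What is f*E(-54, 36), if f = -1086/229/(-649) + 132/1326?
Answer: 0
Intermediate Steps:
E(v, V) = 0
f = 3509668/32845241 (f = -1086*1/229*(-1/649) + 132*(1/1326) = -1086/229*(-1/649) + 22/221 = 1086/148621 + 22/221 = 3509668/32845241 ≈ 0.10685)
f*E(-54, 36) = (3509668/32845241)*0 = 0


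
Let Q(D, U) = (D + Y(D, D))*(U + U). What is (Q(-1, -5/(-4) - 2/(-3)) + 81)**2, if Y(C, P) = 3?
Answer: 70756/9 ≈ 7861.8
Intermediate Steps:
Q(D, U) = 2*U*(3 + D) (Q(D, U) = (D + 3)*(U + U) = (3 + D)*(2*U) = 2*U*(3 + D))
(Q(-1, -5/(-4) - 2/(-3)) + 81)**2 = (2*(-5/(-4) - 2/(-3))*(3 - 1) + 81)**2 = (2*(-5*(-1/4) - 2*(-1/3))*2 + 81)**2 = (2*(5/4 + 2/3)*2 + 81)**2 = (2*(23/12)*2 + 81)**2 = (23/3 + 81)**2 = (266/3)**2 = 70756/9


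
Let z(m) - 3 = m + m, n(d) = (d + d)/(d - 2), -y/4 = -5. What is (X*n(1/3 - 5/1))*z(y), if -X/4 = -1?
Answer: 1204/5 ≈ 240.80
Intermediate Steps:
X = 4 (X = -4*(-1) = 4)
y = 20 (y = -4*(-5) = 20)
n(d) = 2*d/(-2 + d) (n(d) = (2*d)/(-2 + d) = 2*d/(-2 + d))
z(m) = 3 + 2*m (z(m) = 3 + (m + m) = 3 + 2*m)
(X*n(1/3 - 5/1))*z(y) = (4*(2*(1/3 - 5/1)/(-2 + (1/3 - 5/1))))*(3 + 2*20) = (4*(2*(1*(⅓) - 5*1)/(-2 + (1*(⅓) - 5*1))))*(3 + 40) = (4*(2*(⅓ - 5)/(-2 + (⅓ - 5))))*43 = (4*(2*(-14/3)/(-2 - 14/3)))*43 = (4*(2*(-14/3)/(-20/3)))*43 = (4*(2*(-14/3)*(-3/20)))*43 = (4*(7/5))*43 = (28/5)*43 = 1204/5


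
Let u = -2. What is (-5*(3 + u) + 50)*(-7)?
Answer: -315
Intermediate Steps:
(-5*(3 + u) + 50)*(-7) = (-5*(3 - 2) + 50)*(-7) = (-5*1 + 50)*(-7) = (-5 + 50)*(-7) = 45*(-7) = -315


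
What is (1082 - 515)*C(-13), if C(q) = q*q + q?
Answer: 88452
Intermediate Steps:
C(q) = q + q**2 (C(q) = q**2 + q = q + q**2)
(1082 - 515)*C(-13) = (1082 - 515)*(-13*(1 - 13)) = 567*(-13*(-12)) = 567*156 = 88452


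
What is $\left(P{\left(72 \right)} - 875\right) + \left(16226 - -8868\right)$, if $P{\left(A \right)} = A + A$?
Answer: $24363$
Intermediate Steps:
$P{\left(A \right)} = 2 A$
$\left(P{\left(72 \right)} - 875\right) + \left(16226 - -8868\right) = \left(2 \cdot 72 - 875\right) + \left(16226 - -8868\right) = \left(144 - 875\right) + \left(16226 + 8868\right) = -731 + 25094 = 24363$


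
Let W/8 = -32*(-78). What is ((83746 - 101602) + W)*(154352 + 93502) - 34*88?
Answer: 523464656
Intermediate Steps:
W = 19968 (W = 8*(-32*(-78)) = 8*2496 = 19968)
((83746 - 101602) + W)*(154352 + 93502) - 34*88 = ((83746 - 101602) + 19968)*(154352 + 93502) - 34*88 = (-17856 + 19968)*247854 - 2992 = 2112*247854 - 2992 = 523467648 - 2992 = 523464656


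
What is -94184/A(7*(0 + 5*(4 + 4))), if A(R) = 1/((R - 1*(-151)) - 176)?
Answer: -24016920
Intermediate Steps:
A(R) = 1/(-25 + R) (A(R) = 1/((R + 151) - 176) = 1/((151 + R) - 176) = 1/(-25 + R))
-94184/A(7*(0 + 5*(4 + 4))) = -(-2354600 + 659288*(0 + 5*(4 + 4))) = -(-2354600 + 659288*(0 + 5*8)) = -(-2354600 + 659288*(0 + 40)) = -94184/(1/(-25 + 7*40)) = -94184/(1/(-25 + 280)) = -94184/(1/255) = -94184/1/255 = -94184*255 = -24016920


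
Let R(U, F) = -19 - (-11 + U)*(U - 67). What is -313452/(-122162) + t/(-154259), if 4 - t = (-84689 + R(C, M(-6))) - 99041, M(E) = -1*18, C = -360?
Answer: 3276310264/9422293979 ≈ 0.34772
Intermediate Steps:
M(E) = -18
R(U, F) = -19 - (-67 + U)*(-11 + U) (R(U, F) = -19 - (-11 + U)*(-67 + U) = -19 - (-67 + U)*(-11 + U))
t = 342170 (t = 4 - ((-84689 + (-756 - 1*(-360)² + 78*(-360))) - 99041) = 4 - ((-84689 + (-756 - 1*129600 - 28080)) - 99041) = 4 - ((-84689 + (-756 - 129600 - 28080)) - 99041) = 4 - ((-84689 - 158436) - 99041) = 4 - (-243125 - 99041) = 4 - 1*(-342166) = 4 + 342166 = 342170)
-313452/(-122162) + t/(-154259) = -313452/(-122162) + 342170/(-154259) = -313452*(-1/122162) + 342170*(-1/154259) = 156726/61081 - 342170/154259 = 3276310264/9422293979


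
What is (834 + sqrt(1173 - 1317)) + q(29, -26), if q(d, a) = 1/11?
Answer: 9175/11 + 12*I ≈ 834.09 + 12.0*I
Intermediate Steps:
q(d, a) = 1/11
(834 + sqrt(1173 - 1317)) + q(29, -26) = (834 + sqrt(1173 - 1317)) + 1/11 = (834 + sqrt(-144)) + 1/11 = (834 + 12*I) + 1/11 = 9175/11 + 12*I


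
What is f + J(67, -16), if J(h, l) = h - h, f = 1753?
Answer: 1753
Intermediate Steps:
J(h, l) = 0
f + J(67, -16) = 1753 + 0 = 1753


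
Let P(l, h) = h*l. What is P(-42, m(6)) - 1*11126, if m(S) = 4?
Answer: -11294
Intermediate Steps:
P(-42, m(6)) - 1*11126 = 4*(-42) - 1*11126 = -168 - 11126 = -11294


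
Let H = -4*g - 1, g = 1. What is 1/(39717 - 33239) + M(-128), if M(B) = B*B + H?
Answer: 106103163/6478 ≈ 16379.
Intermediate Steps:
H = -5 (H = -4*1 - 1 = -4 - 1 = -5)
M(B) = -5 + B**2 (M(B) = B*B - 5 = B**2 - 5 = -5 + B**2)
1/(39717 - 33239) + M(-128) = 1/(39717 - 33239) + (-5 + (-128)**2) = 1/6478 + (-5 + 16384) = 1/6478 + 16379 = 106103163/6478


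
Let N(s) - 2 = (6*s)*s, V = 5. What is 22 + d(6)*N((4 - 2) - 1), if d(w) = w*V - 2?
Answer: 246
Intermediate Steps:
d(w) = -2 + 5*w (d(w) = w*5 - 2 = 5*w - 2 = -2 + 5*w)
N(s) = 2 + 6*s² (N(s) = 2 + (6*s)*s = 2 + 6*s²)
22 + d(6)*N((4 - 2) - 1) = 22 + (-2 + 5*6)*(2 + 6*((4 - 2) - 1)²) = 22 + (-2 + 30)*(2 + 6*(2 - 1)²) = 22 + 28*(2 + 6*1²) = 22 + 28*(2 + 6*1) = 22 + 28*(2 + 6) = 22 + 28*8 = 22 + 224 = 246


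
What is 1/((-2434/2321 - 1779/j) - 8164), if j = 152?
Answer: -352792/2884692915 ≈ -0.00012230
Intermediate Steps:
1/((-2434/2321 - 1779/j) - 8164) = 1/((-2434/2321 - 1779/152) - 8164) = 1/(-4499027/352792 - 8164) = 1/(-2884692915/352792) = -352792/2884692915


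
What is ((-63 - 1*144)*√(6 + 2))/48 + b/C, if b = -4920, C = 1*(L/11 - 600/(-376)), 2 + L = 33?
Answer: -1271820/1141 - 69*√2/8 ≈ -1126.9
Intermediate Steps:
L = 31 (L = -2 + 33 = 31)
C = 2282/517 (C = 1*(31/11 - 600/(-376)) = 1*(31*(1/11) - 600*(-1/376)) = 1*(31/11 + 75/47) = 1*(2282/517) = 2282/517 ≈ 4.4139)
((-63 - 1*144)*√(6 + 2))/48 + b/C = ((-63 - 1*144)*√(6 + 2))/48 - 4920/2282/517 = ((-63 - 144)*√8)*(1/48) - 4920*517/2282 = -414*√2*(1/48) - 1271820/1141 = -69*√2/8 - 1271820/1141 = -1271820/1141 - 69*√2/8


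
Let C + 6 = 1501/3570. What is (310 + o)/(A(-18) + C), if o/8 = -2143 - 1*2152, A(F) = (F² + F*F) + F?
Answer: -121558500/2229181 ≈ -54.531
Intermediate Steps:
A(F) = F + 2*F² (A(F) = (F² + F²) + F = 2*F² + F = F + 2*F²)
C = -19919/3570 (C = -6 + 1501/3570 = -19919/3570 ≈ -5.5796)
o = -34360 (o = 8*(-2143 - 1*2152) = 8*(-2143 - 2152) = 8*(-4295) = -34360)
(310 + o)/(A(-18) + C) = (310 - 34360)/(-18*(1 + 2*(-18)) - 19919/3570) = -34050/(-18*(1 - 36) - 19919/3570) = -34050/(-18*(-35) - 19919/3570) = -34050/(630 - 19919/3570) = -34050/2229181/3570 = -34050*3570/2229181 = -121558500/2229181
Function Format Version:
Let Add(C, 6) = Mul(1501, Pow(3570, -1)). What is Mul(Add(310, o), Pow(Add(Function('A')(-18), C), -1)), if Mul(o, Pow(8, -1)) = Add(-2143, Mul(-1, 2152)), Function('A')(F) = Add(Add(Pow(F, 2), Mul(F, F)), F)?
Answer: Rational(-121558500, 2229181) ≈ -54.531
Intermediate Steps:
Function('A')(F) = Add(F, Mul(2, Pow(F, 2))) (Function('A')(F) = Add(Add(Pow(F, 2), Pow(F, 2)), F) = Add(Mul(2, Pow(F, 2)), F) = Add(F, Mul(2, Pow(F, 2))))
C = Rational(-19919, 3570) (C = Add(-6, Mul(1501, Pow(3570, -1))) = Add(-6, Mul(1501, Rational(1, 3570))) = Add(-6, Rational(1501, 3570)) = Rational(-19919, 3570) ≈ -5.5796)
o = -34360 (o = Mul(8, Add(-2143, Mul(-1, 2152))) = Mul(8, Add(-2143, -2152)) = Mul(8, -4295) = -34360)
Mul(Add(310, o), Pow(Add(Function('A')(-18), C), -1)) = Mul(Add(310, -34360), Pow(Add(Mul(-18, Add(1, Mul(2, -18))), Rational(-19919, 3570)), -1)) = Mul(-34050, Pow(Add(Mul(-18, Add(1, -36)), Rational(-19919, 3570)), -1)) = Mul(-34050, Pow(Add(Mul(-18, -35), Rational(-19919, 3570)), -1)) = Mul(-34050, Pow(Add(630, Rational(-19919, 3570)), -1)) = Mul(-34050, Pow(Rational(2229181, 3570), -1)) = Mul(-34050, Rational(3570, 2229181)) = Rational(-121558500, 2229181)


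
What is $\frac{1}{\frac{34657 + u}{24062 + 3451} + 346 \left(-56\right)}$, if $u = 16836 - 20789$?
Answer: $- \frac{27513}{533061184} \approx -5.1613 \cdot 10^{-5}$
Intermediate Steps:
$u = -3953$ ($u = 16836 - 20789 = -3953$)
$\frac{1}{\frac{34657 + u}{24062 + 3451} + 346 \left(-56\right)} = \frac{1}{\frac{34657 - 3953}{24062 + 3451} + 346 \left(-56\right)} = \frac{1}{\frac{30704}{27513} - 19376} = \frac{1}{- \frac{533061184}{27513}} = - \frac{27513}{533061184}$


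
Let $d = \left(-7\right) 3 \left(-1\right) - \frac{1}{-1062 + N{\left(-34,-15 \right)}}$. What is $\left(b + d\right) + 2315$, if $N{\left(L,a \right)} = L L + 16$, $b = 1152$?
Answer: $\frac{383679}{110} \approx 3488.0$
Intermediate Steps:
$N{\left(L,a \right)} = 16 + L^{2}$ ($N{\left(L,a \right)} = L^{2} + 16 = 16 + L^{2}$)
$d = \frac{2309}{110}$ ($d = \left(-7\right) 3 \left(-1\right) - \frac{1}{-1062 + \left(16 + \left(-34\right)^{2}\right)} = \left(-21\right) \left(-1\right) - \frac{1}{-1062 + \left(16 + 1156\right)} = 21 - \frac{1}{-1062 + 1172} = 21 - \frac{1}{110} = \frac{2309}{110} \approx 20.991$)
$\left(b + d\right) + 2315 = \left(1152 + \frac{2309}{110}\right) + 2315 = \frac{129029}{110} + 2315 = \frac{383679}{110}$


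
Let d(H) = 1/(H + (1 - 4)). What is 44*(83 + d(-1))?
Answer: 3641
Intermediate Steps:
d(H) = 1/(-3 + H) (d(H) = 1/(H - 3) = 1/(-3 + H))
44*(83 + d(-1)) = 44*(83 + 1/(-3 - 1)) = 44*(83 + 1/(-4)) = 44*(83 - 1/4) = 44*(331/4) = 3641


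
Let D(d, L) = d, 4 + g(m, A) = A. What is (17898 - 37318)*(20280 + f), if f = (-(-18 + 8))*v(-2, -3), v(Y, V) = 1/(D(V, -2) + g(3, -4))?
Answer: -4332019400/11 ≈ -3.9382e+8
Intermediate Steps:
g(m, A) = -4 + A
v(Y, V) = 1/(-8 + V) (v(Y, V) = 1/(V + (-4 - 4)) = 1/(V - 8) = 1/(-8 + V))
f = -10/11 (f = (-(-18 + 8))/(-8 - 3) = -1*(-10)/(-11) = 10*(-1/11) = -10/11 ≈ -0.90909)
(17898 - 37318)*(20280 + f) = (17898 - 37318)*(20280 - 10/11) = -19420*223070/11 = -4332019400/11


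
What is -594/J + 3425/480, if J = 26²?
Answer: 101509/16224 ≈ 6.2567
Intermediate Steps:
J = 676
-594/J + 3425/480 = -594/676 + 3425/480 = -594*1/676 + 3425*(1/480) = -297/338 + 685/96 = 101509/16224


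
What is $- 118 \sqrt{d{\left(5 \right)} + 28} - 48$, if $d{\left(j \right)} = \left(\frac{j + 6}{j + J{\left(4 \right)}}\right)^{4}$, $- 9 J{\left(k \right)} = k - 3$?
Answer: $-48 - \frac{59 \sqrt{13729}}{8} \approx -912.13$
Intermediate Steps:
$J{\left(k \right)} = \frac{1}{3} - \frac{k}{9}$ ($J{\left(k \right)} = - \frac{k - 3}{9} = - \frac{-3 + k}{9} = \frac{1}{3} - \frac{k}{9}$)
$d{\left(j \right)} = \frac{\left(6 + j\right)^{4}}{\left(- \frac{1}{9} + j\right)^{4}}$ ($d{\left(j \right)} = \left(\frac{j + 6}{j + \left(\frac{1}{3} - \frac{4}{9}\right)}\right)^{4} = \left(\frac{6 + j}{j + \left(\frac{1}{3} - \frac{4}{9}\right)}\right)^{4} = \left(\frac{6 + j}{j - \frac{1}{9}}\right)^{4} = \left(\frac{6 + j}{- \frac{1}{9} + j}\right)^{4} = \frac{\left(6 + j\right)^{4}}{\left(- \frac{1}{9} + j\right)^{4}}$)
$- 118 \sqrt{d{\left(5 \right)} + 28} - 48 = - 118 \sqrt{\frac{6561 \left(6 + 5\right)^{4}}{\left(-1 + 9 \cdot 5\right)^{4}} + 28} - 48 = - 118 \sqrt{\frac{6561 \cdot 11^{4}}{\left(-1 + 45\right)^{4}} + 28} - 48 = - 118 \sqrt{6561 \cdot \frac{1}{3748096} \cdot 14641 + 28} - 48 = - 118 \sqrt{\frac{6561}{256} + 28} - 48 = - 118 \sqrt{\frac{13729}{256}} - 48 = - 118 \frac{\sqrt{13729}}{16} - 48 = - \frac{59 \sqrt{13729}}{8} - 48 = -48 - \frac{59 \sqrt{13729}}{8}$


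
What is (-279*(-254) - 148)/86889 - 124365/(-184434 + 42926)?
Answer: 20813113229/12295488612 ≈ 1.6927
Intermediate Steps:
(-279*(-254) - 148)/86889 - 124365/(-184434 + 42926) = (70866 - 148)*(1/86889) - 124365/(-141508) = 70718*(1/86889) - 124365*(-1/141508) = 70718/86889 + 124365/141508 = 20813113229/12295488612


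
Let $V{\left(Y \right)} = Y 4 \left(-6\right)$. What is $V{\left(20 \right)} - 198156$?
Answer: $-198636$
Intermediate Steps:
$V{\left(Y \right)} = - 24 Y$ ($V{\left(Y \right)} = 4 Y \left(-6\right) = - 24 Y$)
$V{\left(20 \right)} - 198156 = \left(-24\right) 20 - 198156 = -480 - 198156 = -198636$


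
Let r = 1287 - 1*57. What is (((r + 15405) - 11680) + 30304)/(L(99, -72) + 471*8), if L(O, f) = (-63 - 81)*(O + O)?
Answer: -11753/8248 ≈ -1.4250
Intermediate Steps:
r = 1230 (r = 1287 - 57 = 1230)
L(O, f) = -288*O
(((r + 15405) - 11680) + 30304)/(L(99, -72) + 471*8) = (((1230 + 15405) - 11680) + 30304)/(-288*99 + 471*8) = ((16635 - 11680) + 30304)/(-28512 + 3768) = (4955 + 30304)/(-24744) = 35259*(-1/24744) = -11753/8248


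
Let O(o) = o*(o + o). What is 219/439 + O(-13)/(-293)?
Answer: -84215/128627 ≈ -0.65472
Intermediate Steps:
O(o) = 2*o² (O(o) = o*(2*o) = 2*o²)
219/439 + O(-13)/(-293) = 219/439 + (2*(-13)²)/(-293) = 219*(1/439) + (2*169)*(-1/293) = 219/439 + 338*(-1/293) = 219/439 - 338/293 = -84215/128627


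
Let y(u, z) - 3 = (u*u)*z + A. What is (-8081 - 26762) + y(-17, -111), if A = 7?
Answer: -66912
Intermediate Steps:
y(u, z) = 10 + z*u² (y(u, z) = 3 + ((u*u)*z + 7) = 3 + (u²*z + 7) = 3 + (z*u² + 7) = 3 + (7 + z*u²) = 10 + z*u²)
(-8081 - 26762) + y(-17, -111) = (-8081 - 26762) + (10 - 111*(-17)²) = -34843 + (10 - 111*289) = -34843 + (10 - 32079) = -34843 - 32069 = -66912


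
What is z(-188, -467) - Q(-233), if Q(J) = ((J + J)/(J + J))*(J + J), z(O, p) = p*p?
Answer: 218555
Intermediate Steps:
z(O, p) = p²
Q(J) = 2*J (Q(J) = ((2*J)/((2*J)))*(2*J) = ((2*J)*(1/(2*J)))*(2*J) = 1*(2*J) = 2*J)
z(-188, -467) - Q(-233) = (-467)² - 2*(-233) = 218089 - 1*(-466) = 218089 + 466 = 218555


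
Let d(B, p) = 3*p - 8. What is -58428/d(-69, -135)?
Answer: 58428/413 ≈ 141.47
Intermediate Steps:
d(B, p) = -8 + 3*p
-58428/d(-69, -135) = -58428/(-8 + 3*(-135)) = -58428/(-8 - 405) = -58428/(-413) = -58428*(-1/413) = 58428/413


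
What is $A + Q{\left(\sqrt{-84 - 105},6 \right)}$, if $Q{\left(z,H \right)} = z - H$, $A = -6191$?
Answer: $-6197 + 3 i \sqrt{21} \approx -6197.0 + 13.748 i$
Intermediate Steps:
$A + Q{\left(\sqrt{-84 - 105},6 \right)} = -6191 + \left(\sqrt{-84 - 105} - 6\right) = -6191 - \left(6 - \sqrt{-189}\right) = -6191 - \left(6 - 3 i \sqrt{21}\right) = -6197 + 3 i \sqrt{21}$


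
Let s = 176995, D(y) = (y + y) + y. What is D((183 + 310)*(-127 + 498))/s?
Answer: 78387/25285 ≈ 3.1001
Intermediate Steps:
D(y) = 3*y (D(y) = 2*y + y = 3*y)
D((183 + 310)*(-127 + 498))/s = (3*((183 + 310)*(-127 + 498)))/176995 = (3*(493*371))*(1/176995) = (3*182903)*(1/176995) = 548709*(1/176995) = 78387/25285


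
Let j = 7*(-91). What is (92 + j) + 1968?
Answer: 1423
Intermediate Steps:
j = -637
(92 + j) + 1968 = (92 - 637) + 1968 = -545 + 1968 = 1423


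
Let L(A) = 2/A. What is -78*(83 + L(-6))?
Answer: -6448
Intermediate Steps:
-78*(83 + L(-6)) = -78*(83 + 2/(-6)) = -78*(83 + 2*(-⅙)) = -78*(83 - ⅓) = -78*248/3 = -6448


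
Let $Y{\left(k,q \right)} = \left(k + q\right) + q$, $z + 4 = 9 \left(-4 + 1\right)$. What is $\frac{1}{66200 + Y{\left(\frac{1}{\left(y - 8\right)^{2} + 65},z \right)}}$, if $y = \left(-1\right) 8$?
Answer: $\frac{321}{21230299} \approx 1.512 \cdot 10^{-5}$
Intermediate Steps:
$y = -8$
$z = -31$ ($z = -4 + 9 \left(-4 + 1\right) = -4 + 9 \left(-3\right) = -4 - 27 = -31$)
$Y{\left(k,q \right)} = k + 2 q$
$\frac{1}{66200 + Y{\left(\frac{1}{\left(y - 8\right)^{2} + 65},z \right)}} = \frac{1}{66200 + \left(\frac{1}{\left(-8 - 8\right)^{2} + 65} + 2 \left(-31\right)\right)} = \frac{1}{66200 - \left(62 - \frac{1}{\left(-16\right)^{2} + 65}\right)} = \frac{1}{66200 - \left(62 - \frac{1}{256 + 65}\right)} = \frac{1}{66200 - \left(62 - \frac{1}{321}\right)} = \frac{1}{66200 + \left(\frac{1}{321} - 62\right)} = \frac{1}{66200 - \frac{19901}{321}} = \frac{1}{\frac{21230299}{321}} = \frac{321}{21230299}$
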